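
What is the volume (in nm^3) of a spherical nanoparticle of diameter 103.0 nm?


Radius r = 103.0/2 = 51.5 nm
Volume V = (4/3) * pi * r^3
V = (4/3) * pi * (51.5)^3
V = 572150.52 nm^3

572150.52


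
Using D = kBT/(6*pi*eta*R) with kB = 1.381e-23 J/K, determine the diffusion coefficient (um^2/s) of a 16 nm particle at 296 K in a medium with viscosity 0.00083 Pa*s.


Radius R = 16/2 = 8 nm = 8e-09 m
D = kB*T / (6*pi*eta*R)
D = 1.381e-23 * 296 / (6 * pi * 0.00083 * 8e-09)
D = 3.266e-11 m^2/s = 32.66 um^2/s

32.66


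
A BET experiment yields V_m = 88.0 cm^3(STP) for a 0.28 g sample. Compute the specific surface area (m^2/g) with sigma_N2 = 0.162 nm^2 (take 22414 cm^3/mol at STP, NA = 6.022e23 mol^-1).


Number of moles in monolayer = V_m / 22414 = 88.0 / 22414 = 0.00392612
Number of molecules = moles * NA = 0.00392612 * 6.022e23
SA = molecules * sigma / mass
SA = (88.0 / 22414) * 6.022e23 * 0.162e-18 / 0.28
SA = 1367.9 m^2/g

1367.9


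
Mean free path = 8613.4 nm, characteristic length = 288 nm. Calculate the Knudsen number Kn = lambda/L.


Knudsen number Kn = lambda / L
Kn = 8613.4 / 288
Kn = 29.9076

29.9076


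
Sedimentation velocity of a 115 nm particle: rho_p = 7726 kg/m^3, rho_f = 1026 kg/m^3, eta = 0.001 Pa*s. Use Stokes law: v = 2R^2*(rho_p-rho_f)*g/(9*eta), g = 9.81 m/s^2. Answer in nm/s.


Radius R = 115/2 nm = 5.75e-08 m
Density difference = 7726 - 1026 = 6700 kg/m^3
v = 2 * R^2 * (rho_p - rho_f) * g / (9 * eta)
v = 2 * (5.75e-08)^2 * 6700 * 9.81 / (9 * 0.001)
v = 4.82911e-08 m/s = 48.2911 nm/s

48.2911


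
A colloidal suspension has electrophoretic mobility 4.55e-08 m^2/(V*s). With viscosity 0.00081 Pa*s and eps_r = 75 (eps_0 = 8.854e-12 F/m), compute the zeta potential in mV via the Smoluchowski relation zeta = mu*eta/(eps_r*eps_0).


Smoluchowski equation: zeta = mu * eta / (eps_r * eps_0)
zeta = 4.55e-08 * 0.00081 / (75 * 8.854e-12)
zeta = 0.0555 V = 55.5 mV

55.5


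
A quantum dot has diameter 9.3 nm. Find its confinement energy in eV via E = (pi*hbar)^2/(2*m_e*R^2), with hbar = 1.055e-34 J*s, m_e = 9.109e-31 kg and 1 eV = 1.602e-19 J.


Radius R = 9.3/2 = 4.65 nm = 4.65e-09 m
E = (pi * 1.055e-34)^2 / (2 * 9.109e-31 * (4.65e-09)^2)
E(J) = 2.78868e-21
E = E(J) / 1.602e-19 = 0.0174 eV

0.0174


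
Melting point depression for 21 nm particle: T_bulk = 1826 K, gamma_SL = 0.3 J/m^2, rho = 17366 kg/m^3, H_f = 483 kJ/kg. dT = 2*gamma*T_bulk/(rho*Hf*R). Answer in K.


Radius R = 21/2 = 10.5 nm = 1.05e-08 m
Convert H_f = 483 kJ/kg = 483000 J/kg
dT = 2 * gamma_SL * T_bulk / (rho * H_f * R)
dT = 2 * 0.3 * 1826 / (17366 * 483000 * 1.05e-08)
dT = 12.4 K

12.4


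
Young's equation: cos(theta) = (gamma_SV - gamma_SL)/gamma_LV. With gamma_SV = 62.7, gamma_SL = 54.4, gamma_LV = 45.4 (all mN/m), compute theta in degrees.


cos(theta) = (gamma_SV - gamma_SL) / gamma_LV
cos(theta) = (62.7 - 54.4) / 45.4
cos(theta) = 0.182819
theta = arccos(0.182819) = 79.47 degrees

79.47


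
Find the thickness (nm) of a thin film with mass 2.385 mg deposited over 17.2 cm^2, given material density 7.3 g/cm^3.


Convert: m = 2.385 mg = 2.3850e-06 kg, A = 17.2 cm^2 = 1.7200e-03 m^2, rho = 7.3 g/cm^3 = 7300 kg/m^3
t = m / (A * rho)
t = 2.3850e-06 / (1.7200e-03 * 7300)
t = 1.8995e-07 m = 189.9 nm

189.9


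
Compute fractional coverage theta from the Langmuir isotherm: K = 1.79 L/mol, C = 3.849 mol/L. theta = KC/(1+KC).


Langmuir isotherm: theta = K*C / (1 + K*C)
K*C = 1.79 * 3.849 = 6.88971
theta = 6.88971 / (1 + 6.88971) = 6.88971 / 7.88971
theta = 0.8733

0.8733


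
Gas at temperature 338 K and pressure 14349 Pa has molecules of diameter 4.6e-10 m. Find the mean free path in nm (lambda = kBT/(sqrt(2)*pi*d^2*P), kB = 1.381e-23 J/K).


Mean free path: lambda = kB*T / (sqrt(2) * pi * d^2 * P)
lambda = 1.381e-23 * 338 / (sqrt(2) * pi * (4.6e-10)^2 * 14349)
lambda = 3.46026e-07 m
lambda = 346.03 nm

346.03


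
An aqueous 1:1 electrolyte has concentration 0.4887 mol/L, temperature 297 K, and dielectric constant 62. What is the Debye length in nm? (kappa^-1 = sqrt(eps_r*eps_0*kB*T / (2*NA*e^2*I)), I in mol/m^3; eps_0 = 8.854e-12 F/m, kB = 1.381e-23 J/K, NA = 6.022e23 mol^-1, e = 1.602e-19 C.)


Ionic strength I = 0.4887 * 1^2 * 1000 = 488.7 mol/m^3
kappa^-1 = sqrt(62 * 8.854e-12 * 1.381e-23 * 297 / (2 * 6.022e23 * (1.602e-19)^2 * 488.7))
kappa^-1 = 0.386 nm

0.386


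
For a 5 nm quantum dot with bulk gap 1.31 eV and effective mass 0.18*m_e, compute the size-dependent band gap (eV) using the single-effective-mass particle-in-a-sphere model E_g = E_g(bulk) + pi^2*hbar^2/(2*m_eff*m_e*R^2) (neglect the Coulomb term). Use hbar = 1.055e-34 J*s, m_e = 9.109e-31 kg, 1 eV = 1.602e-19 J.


Radius R = 5/2 nm = 2.5e-09 m
Confinement energy dE = pi^2 * hbar^2 / (2 * m_eff * m_e * R^2)
dE = pi^2 * (1.055e-34)^2 / (2 * 0.18 * 9.109e-31 * (2.5e-09)^2) J, divided by 1.602e-19 J/eV
dE = 0.3346 eV
Total band gap = E_g(bulk) + dE = 1.31 + 0.3346 = 1.6446 eV

1.6446


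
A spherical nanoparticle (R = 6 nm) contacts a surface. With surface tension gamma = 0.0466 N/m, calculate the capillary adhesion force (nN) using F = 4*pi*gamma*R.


Convert radius: R = 6 nm = 6e-09 m
F = 4 * pi * gamma * R
F = 4 * pi * 0.0466 * 6e-09
F = 3.51356e-09 N = 3.5136 nN

3.5136


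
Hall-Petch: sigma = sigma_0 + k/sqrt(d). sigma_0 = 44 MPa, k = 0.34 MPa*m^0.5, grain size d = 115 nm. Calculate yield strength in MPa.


d = 115 nm = 1.15e-07 m
sqrt(d) = 0.0003391165
Hall-Petch contribution = k / sqrt(d) = 0.34 / 0.0003391165 = 1002.6 MPa
sigma = sigma_0 + k/sqrt(d) = 44 + 1002.6 = 1046.6 MPa

1046.6


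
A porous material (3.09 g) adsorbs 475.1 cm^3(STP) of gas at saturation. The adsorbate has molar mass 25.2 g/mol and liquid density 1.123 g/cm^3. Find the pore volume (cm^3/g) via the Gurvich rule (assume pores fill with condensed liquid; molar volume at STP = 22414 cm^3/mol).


Moles adsorbed n = V_ads / 22414 = 475.1 / 22414 = 2.119657e-02 mol
Liquid volume V_liq = n * M / rho_liq = 2.119657e-02 * 25.2 / 1.123 = 0.47565 cm^3
Specific pore volume V_pore = V_liq / m_sample = 0.47565 / 3.09
V_pore = 0.1539 cm^3/g

0.1539


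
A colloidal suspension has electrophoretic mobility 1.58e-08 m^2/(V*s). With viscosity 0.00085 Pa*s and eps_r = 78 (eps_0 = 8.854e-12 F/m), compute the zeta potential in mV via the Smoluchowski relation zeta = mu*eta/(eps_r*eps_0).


Smoluchowski equation: zeta = mu * eta / (eps_r * eps_0)
zeta = 1.58e-08 * 0.00085 / (78 * 8.854e-12)
zeta = 0.019447 V = 19.45 mV

19.45


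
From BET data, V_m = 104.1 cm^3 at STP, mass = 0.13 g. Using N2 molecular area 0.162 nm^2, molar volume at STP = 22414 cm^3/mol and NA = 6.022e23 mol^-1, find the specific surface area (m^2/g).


Number of moles in monolayer = V_m / 22414 = 104.1 / 22414 = 0.00464442
Number of molecules = moles * NA = 0.00464442 * 6.022e23
SA = molecules * sigma / mass
SA = (104.1 / 22414) * 6.022e23 * 0.162e-18 / 0.13
SA = 3485.3 m^2/g

3485.3


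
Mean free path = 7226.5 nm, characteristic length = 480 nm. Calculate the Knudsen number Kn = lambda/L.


Knudsen number Kn = lambda / L
Kn = 7226.5 / 480
Kn = 15.0552

15.0552


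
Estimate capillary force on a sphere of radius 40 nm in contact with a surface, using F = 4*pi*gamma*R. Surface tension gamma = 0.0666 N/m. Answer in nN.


Convert radius: R = 40 nm = 4e-08 m
F = 4 * pi * gamma * R
F = 4 * pi * 0.0666 * 4e-08
F = 3.34768e-08 N = 33.4768 nN

33.4768


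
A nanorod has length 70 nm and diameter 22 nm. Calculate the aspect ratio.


Aspect ratio AR = length / diameter
AR = 70 / 22
AR = 3.18

3.18


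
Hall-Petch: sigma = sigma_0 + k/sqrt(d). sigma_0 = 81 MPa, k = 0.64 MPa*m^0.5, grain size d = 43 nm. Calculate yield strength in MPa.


d = 43 nm = 4.3e-08 m
sqrt(d) = 0.0002073644
Hall-Petch contribution = k / sqrt(d) = 0.64 / 0.0002073644 = 3086.4 MPa
sigma = sigma_0 + k/sqrt(d) = 81 + 3086.4 = 3167.4 MPa

3167.4


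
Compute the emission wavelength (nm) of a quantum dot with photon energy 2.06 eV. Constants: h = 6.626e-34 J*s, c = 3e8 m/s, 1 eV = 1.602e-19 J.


Convert energy: E = 2.06 eV = 2.06 * 1.602e-19 = 3.30012e-19 J
lambda = h*c / E = 6.626e-34 * 3e8 / 3.30012e-19
lambda = 6.02342e-07 m = 602.3 nm

602.3


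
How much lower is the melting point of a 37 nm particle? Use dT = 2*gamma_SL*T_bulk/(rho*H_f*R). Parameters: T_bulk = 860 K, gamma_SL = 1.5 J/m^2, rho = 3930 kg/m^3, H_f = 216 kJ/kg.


Radius R = 37/2 = 18.5 nm = 1.85e-08 m
Convert H_f = 216 kJ/kg = 216000 J/kg
dT = 2 * gamma_SL * T_bulk / (rho * H_f * R)
dT = 2 * 1.5 * 860 / (3930 * 216000 * 1.85e-08)
dT = 164.3 K

164.3


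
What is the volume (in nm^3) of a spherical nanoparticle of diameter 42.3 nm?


Radius r = 42.3/2 = 21.15 nm
Volume V = (4/3) * pi * r^3
V = (4/3) * pi * (21.15)^3
V = 39629.6 nm^3

39629.6


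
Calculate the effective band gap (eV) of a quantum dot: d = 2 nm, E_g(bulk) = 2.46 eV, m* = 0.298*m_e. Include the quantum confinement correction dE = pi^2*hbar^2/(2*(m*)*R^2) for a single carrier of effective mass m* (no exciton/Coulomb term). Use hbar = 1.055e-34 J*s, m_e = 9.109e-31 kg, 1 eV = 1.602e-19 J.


Radius R = 2/2 nm = 1e-09 m
Confinement energy dE = pi^2 * hbar^2 / (2 * m_eff * m_e * R^2)
dE = pi^2 * (1.055e-34)^2 / (2 * 0.298 * 9.109e-31 * (1e-09)^2) J, divided by 1.602e-19 J/eV
dE = 1.2631 eV
Total band gap = E_g(bulk) + dE = 2.46 + 1.2631 = 3.7231 eV

3.7231


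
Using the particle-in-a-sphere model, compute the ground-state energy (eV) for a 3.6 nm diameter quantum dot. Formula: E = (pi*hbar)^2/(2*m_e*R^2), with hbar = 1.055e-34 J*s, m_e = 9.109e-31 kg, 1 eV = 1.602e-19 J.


Radius R = 3.6/2 = 1.8 nm = 1.8e-09 m
E = (pi * 1.055e-34)^2 / (2 * 9.109e-31 * (1.8e-09)^2)
E(J) = 1.86105e-20
E = E(J) / 1.602e-19 = 0.1162 eV

0.1162


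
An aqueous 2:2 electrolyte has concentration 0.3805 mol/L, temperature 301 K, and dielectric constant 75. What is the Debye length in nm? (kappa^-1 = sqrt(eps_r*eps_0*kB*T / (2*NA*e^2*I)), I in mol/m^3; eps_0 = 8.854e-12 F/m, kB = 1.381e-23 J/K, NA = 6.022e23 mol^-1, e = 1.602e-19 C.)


Ionic strength I = 0.3805 * 2^2 * 1000 = 1522 mol/m^3
kappa^-1 = sqrt(75 * 8.854e-12 * 1.381e-23 * 301 / (2 * 6.022e23 * (1.602e-19)^2 * 1522))
kappa^-1 = 0.242 nm

0.242


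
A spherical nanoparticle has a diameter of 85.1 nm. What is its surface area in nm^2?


Radius r = 85.1/2 = 42.55 nm
Surface area SA = 4 * pi * r^2
SA = 4 * pi * (42.55)^2
SA = 22751.45 nm^2

22751.45


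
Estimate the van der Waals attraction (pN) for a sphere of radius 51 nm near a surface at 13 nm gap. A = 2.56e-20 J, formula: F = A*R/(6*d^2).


Convert to SI: R = 51 nm = 5.1e-08 m, d = 13 nm = 1.3e-08 m
F = A * R / (6 * d^2)
F = 2.56e-20 * 5.1e-08 / (6 * (1.3e-08)^2)
F = 1.28757e-12 N = 1.288 pN

1.288


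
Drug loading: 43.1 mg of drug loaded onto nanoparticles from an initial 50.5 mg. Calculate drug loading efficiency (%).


Drug loading efficiency = (drug loaded / drug initial) * 100
DLE = 43.1 / 50.5 * 100
DLE = 0.8535 * 100
DLE = 85.35%

85.35


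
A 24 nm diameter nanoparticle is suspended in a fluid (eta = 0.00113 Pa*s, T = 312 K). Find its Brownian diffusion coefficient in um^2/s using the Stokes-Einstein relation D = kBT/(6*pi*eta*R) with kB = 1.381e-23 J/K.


Radius R = 24/2 = 12 nm = 1.2e-08 m
D = kB*T / (6*pi*eta*R)
D = 1.381e-23 * 312 / (6 * pi * 0.00113 * 1.2e-08)
D = 1.68573e-11 m^2/s = 16.857 um^2/s

16.857


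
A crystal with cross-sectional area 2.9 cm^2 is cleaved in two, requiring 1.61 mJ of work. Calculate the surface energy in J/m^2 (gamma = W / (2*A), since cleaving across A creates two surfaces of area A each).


Convert: A = 2.9 cm^2 = 0.00029 m^2, W = 1.61 mJ = 0.00161 J
Cleaving exposes two faces of area A, so total new surface = 2*A and gamma = W / (2*A)
gamma = 0.00161 / (2 * 0.00029)
gamma = 2.776 J/m^2

2.776


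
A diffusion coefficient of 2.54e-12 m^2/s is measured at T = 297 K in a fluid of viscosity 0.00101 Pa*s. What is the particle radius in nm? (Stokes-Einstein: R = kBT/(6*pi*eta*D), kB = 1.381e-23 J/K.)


Stokes-Einstein: R = kB*T / (6*pi*eta*D)
R = 1.381e-23 * 297 / (6 * pi * 0.00101 * 2.54e-12)
R = 8.48191e-08 m = 84.82 nm

84.82


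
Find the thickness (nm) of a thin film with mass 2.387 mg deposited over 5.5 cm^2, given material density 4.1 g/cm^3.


Convert: m = 2.387 mg = 2.3870e-06 kg, A = 5.5 cm^2 = 5.5000e-04 m^2, rho = 4.1 g/cm^3 = 4100 kg/m^3
t = m / (A * rho)
t = 2.3870e-06 / (5.5000e-04 * 4100)
t = 1.0585e-06 m = 1058.5 nm

1058.5


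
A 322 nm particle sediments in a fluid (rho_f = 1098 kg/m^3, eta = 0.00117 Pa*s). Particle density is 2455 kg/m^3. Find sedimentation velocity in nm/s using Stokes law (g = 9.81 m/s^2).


Radius R = 322/2 nm = 1.61e-07 m
Density difference = 2455 - 1098 = 1357 kg/m^3
v = 2 * R^2 * (rho_p - rho_f) * g / (9 * eta)
v = 2 * (1.61e-07)^2 * 1357 * 9.81 / (9 * 0.00117)
v = 6.55394e-08 m/s = 65.5394 nm/s

65.5394


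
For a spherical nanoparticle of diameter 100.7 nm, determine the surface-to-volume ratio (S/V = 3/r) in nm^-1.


Radius r = 100.7/2 = 50.35 nm
S/V = 3 / r = 3 / 50.35
S/V = 0.0596 nm^-1

0.0596


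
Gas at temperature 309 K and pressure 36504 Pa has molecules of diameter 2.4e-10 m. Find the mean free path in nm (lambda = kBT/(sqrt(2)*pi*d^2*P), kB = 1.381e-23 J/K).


Mean free path: lambda = kB*T / (sqrt(2) * pi * d^2 * P)
lambda = 1.381e-23 * 309 / (sqrt(2) * pi * (2.4e-10)^2 * 36504)
lambda = 4.56798e-07 m
lambda = 456.8 nm

456.8


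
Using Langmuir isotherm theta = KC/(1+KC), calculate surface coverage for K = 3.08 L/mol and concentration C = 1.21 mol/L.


Langmuir isotherm: theta = K*C / (1 + K*C)
K*C = 3.08 * 1.21 = 3.7268
theta = 3.7268 / (1 + 3.7268) = 3.7268 / 4.7268
theta = 0.7884

0.7884


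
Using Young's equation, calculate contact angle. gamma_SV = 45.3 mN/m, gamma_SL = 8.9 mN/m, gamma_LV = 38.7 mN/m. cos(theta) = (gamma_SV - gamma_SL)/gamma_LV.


cos(theta) = (gamma_SV - gamma_SL) / gamma_LV
cos(theta) = (45.3 - 8.9) / 38.7
cos(theta) = 0.940568
theta = arccos(0.940568) = 19.85 degrees

19.85


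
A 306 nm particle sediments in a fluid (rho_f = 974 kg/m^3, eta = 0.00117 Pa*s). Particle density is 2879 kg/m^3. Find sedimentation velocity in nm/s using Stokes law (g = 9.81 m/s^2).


Radius R = 306/2 nm = 1.53e-07 m
Density difference = 2879 - 974 = 1905 kg/m^3
v = 2 * R^2 * (rho_p - rho_f) * g / (9 * eta)
v = 2 * (1.53e-07)^2 * 1905 * 9.81 / (9 * 0.00117)
v = 8.30899e-08 m/s = 83.0899 nm/s

83.0899


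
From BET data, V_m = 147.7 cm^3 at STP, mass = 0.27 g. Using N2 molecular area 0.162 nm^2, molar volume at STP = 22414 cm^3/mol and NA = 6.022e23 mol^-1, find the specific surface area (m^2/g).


Number of moles in monolayer = V_m / 22414 = 147.7 / 22414 = 0.00658963
Number of molecules = moles * NA = 0.00658963 * 6.022e23
SA = molecules * sigma / mass
SA = (147.7 / 22414) * 6.022e23 * 0.162e-18 / 0.27
SA = 2381.0 m^2/g

2381.0


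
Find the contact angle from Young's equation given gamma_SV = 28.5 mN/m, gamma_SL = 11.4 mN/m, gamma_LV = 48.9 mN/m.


cos(theta) = (gamma_SV - gamma_SL) / gamma_LV
cos(theta) = (28.5 - 11.4) / 48.9
cos(theta) = 0.349693
theta = arccos(0.349693) = 69.53 degrees

69.53


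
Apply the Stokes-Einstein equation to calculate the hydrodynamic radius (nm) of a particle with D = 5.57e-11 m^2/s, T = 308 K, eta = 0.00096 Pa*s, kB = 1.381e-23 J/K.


Stokes-Einstein: R = kB*T / (6*pi*eta*D)
R = 1.381e-23 * 308 / (6 * pi * 0.00096 * 5.57e-11)
R = 4.22004e-09 m = 4.22 nm

4.22


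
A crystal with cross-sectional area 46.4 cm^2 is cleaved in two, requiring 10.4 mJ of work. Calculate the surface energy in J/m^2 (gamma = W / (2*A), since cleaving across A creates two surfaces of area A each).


Convert: A = 46.4 cm^2 = 0.00464 m^2, W = 10.4 mJ = 0.0104 J
Cleaving exposes two faces of area A, so total new surface = 2*A and gamma = W / (2*A)
gamma = 0.0104 / (2 * 0.00464)
gamma = 1.121 J/m^2

1.121


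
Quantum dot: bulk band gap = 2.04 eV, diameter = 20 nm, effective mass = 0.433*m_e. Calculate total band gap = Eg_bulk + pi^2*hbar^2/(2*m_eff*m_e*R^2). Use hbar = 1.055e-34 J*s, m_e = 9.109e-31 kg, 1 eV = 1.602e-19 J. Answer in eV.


Radius R = 20/2 nm = 1e-08 m
Confinement energy dE = pi^2 * hbar^2 / (2 * m_eff * m_e * R^2)
dE = pi^2 * (1.055e-34)^2 / (2 * 0.433 * 9.109e-31 * (1e-08)^2) J, divided by 1.602e-19 J/eV
dE = 0.0087 eV
Total band gap = E_g(bulk) + dE = 2.04 + 0.0087 = 2.0487 eV

2.0487


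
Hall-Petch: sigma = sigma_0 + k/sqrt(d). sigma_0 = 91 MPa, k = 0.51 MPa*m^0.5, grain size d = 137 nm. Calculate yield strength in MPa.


d = 137 nm = 1.37e-07 m
sqrt(d) = 0.0003701351
Hall-Petch contribution = k / sqrt(d) = 0.51 / 0.0003701351 = 1377.9 MPa
sigma = sigma_0 + k/sqrt(d) = 91 + 1377.9 = 1468.9 MPa

1468.9


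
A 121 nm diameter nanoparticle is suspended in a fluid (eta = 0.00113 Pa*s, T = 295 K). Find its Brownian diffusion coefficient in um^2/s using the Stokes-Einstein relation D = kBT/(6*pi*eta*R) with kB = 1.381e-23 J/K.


Radius R = 121/2 = 60.5 nm = 6.05e-08 m
D = kB*T / (6*pi*eta*R)
D = 1.381e-23 * 295 / (6 * pi * 0.00113 * 6.05e-08)
D = 3.16141e-12 m^2/s = 3.161 um^2/s

3.161


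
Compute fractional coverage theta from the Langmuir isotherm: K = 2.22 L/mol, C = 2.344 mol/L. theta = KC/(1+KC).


Langmuir isotherm: theta = K*C / (1 + K*C)
K*C = 2.22 * 2.344 = 5.20368
theta = 5.20368 / (1 + 5.20368) = 5.20368 / 6.20368
theta = 0.8388

0.8388


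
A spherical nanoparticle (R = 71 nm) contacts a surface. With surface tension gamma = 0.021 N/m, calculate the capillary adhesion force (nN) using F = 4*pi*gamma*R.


Convert radius: R = 71 nm = 7.1e-08 m
F = 4 * pi * gamma * R
F = 4 * pi * 0.021 * 7.1e-08
F = 1.87365e-08 N = 18.7365 nN

18.7365


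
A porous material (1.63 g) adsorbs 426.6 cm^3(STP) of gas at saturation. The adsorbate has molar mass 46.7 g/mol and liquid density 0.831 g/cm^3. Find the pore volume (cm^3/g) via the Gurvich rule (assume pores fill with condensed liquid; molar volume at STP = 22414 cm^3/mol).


Moles adsorbed n = V_ads / 22414 = 426.6 / 22414 = 1.903275e-02 mol
Liquid volume V_liq = n * M / rho_liq = 1.903275e-02 * 46.7 / 0.831 = 1.06959 cm^3
Specific pore volume V_pore = V_liq / m_sample = 1.06959 / 1.63
V_pore = 0.6562 cm^3/g

0.6562


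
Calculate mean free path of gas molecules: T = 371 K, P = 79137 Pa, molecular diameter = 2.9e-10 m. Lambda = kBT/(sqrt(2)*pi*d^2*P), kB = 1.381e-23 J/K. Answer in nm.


Mean free path: lambda = kB*T / (sqrt(2) * pi * d^2 * P)
lambda = 1.381e-23 * 371 / (sqrt(2) * pi * (2.9e-10)^2 * 79137)
lambda = 1.73272e-07 m
lambda = 173.27 nm

173.27


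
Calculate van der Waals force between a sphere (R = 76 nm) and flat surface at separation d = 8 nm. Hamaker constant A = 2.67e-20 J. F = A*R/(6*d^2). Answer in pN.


Convert to SI: R = 76 nm = 7.6e-08 m, d = 8 nm = 8e-09 m
F = A * R / (6 * d^2)
F = 2.67e-20 * 7.6e-08 / (6 * (8e-09)^2)
F = 5.28437e-12 N = 5.284 pN

5.284


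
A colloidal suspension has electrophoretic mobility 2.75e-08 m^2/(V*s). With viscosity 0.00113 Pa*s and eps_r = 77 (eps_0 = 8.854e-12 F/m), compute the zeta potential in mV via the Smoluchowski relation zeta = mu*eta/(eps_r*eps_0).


Smoluchowski equation: zeta = mu * eta / (eps_r * eps_0)
zeta = 2.75e-08 * 0.00113 / (77 * 8.854e-12)
zeta = 0.045581 V = 45.58 mV

45.58


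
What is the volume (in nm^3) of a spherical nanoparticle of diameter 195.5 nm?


Radius r = 195.5/2 = 97.75 nm
Volume V = (4/3) * pi * r^3
V = (4/3) * pi * (97.75)^3
V = 3912360.88 nm^3

3912360.88


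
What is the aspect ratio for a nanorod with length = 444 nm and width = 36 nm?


Aspect ratio AR = length / diameter
AR = 444 / 36
AR = 12.33

12.33


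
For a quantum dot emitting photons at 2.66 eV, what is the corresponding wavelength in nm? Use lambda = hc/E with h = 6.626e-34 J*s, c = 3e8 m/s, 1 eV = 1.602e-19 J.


Convert energy: E = 2.66 eV = 2.66 * 1.602e-19 = 4.26132e-19 J
lambda = h*c / E = 6.626e-34 * 3e8 / 4.26132e-19
lambda = 4.66475e-07 m = 466.5 nm

466.5


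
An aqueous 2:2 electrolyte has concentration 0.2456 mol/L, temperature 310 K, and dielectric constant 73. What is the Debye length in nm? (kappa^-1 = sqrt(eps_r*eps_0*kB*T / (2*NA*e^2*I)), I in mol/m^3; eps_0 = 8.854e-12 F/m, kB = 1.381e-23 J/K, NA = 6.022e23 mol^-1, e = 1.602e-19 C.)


Ionic strength I = 0.2456 * 2^2 * 1000 = 982.4 mol/m^3
kappa^-1 = sqrt(73 * 8.854e-12 * 1.381e-23 * 310 / (2 * 6.022e23 * (1.602e-19)^2 * 982.4))
kappa^-1 = 0.302 nm

0.302


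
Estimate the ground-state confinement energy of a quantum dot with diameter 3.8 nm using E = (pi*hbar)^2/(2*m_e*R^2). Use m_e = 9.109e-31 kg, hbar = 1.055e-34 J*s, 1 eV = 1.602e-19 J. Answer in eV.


Radius R = 3.8/2 = 1.9 nm = 1.9e-09 m
E = (pi * 1.055e-34)^2 / (2 * 9.109e-31 * (1.9e-09)^2)
E(J) = 1.67031e-20
E = E(J) / 1.602e-19 = 0.1043 eV

0.1043


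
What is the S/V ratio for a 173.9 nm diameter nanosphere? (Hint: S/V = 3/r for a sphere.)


Radius r = 173.9/2 = 86.95 nm
S/V = 3 / r = 3 / 86.95
S/V = 0.0345 nm^-1

0.0345


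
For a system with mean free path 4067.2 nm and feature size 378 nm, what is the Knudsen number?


Knudsen number Kn = lambda / L
Kn = 4067.2 / 378
Kn = 10.7598

10.7598


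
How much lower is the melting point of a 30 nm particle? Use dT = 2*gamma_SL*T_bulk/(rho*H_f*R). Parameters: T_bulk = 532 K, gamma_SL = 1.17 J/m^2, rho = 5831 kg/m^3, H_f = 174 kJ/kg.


Radius R = 30/2 = 15 nm = 1.5e-08 m
Convert H_f = 174 kJ/kg = 174000 J/kg
dT = 2 * gamma_SL * T_bulk / (rho * H_f * R)
dT = 2 * 1.17 * 532 / (5831 * 174000 * 1.5e-08)
dT = 81.8 K

81.8


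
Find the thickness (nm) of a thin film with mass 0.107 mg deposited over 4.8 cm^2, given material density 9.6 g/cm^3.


Convert: m = 0.107 mg = 1.0700e-07 kg, A = 4.8 cm^2 = 4.8000e-04 m^2, rho = 9.6 g/cm^3 = 9600 kg/m^3
t = m / (A * rho)
t = 1.0700e-07 / (4.8000e-04 * 9600)
t = 2.3220e-08 m = 23.2 nm

23.2


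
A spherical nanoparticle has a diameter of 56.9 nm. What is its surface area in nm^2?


Radius r = 56.9/2 = 28.45 nm
Surface area SA = 4 * pi * r^2
SA = 4 * pi * (28.45)^2
SA = 10171.25 nm^2

10171.25


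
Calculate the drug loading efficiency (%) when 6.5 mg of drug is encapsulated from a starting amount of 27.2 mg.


Drug loading efficiency = (drug loaded / drug initial) * 100
DLE = 6.5 / 27.2 * 100
DLE = 0.239 * 100
DLE = 23.9%

23.9


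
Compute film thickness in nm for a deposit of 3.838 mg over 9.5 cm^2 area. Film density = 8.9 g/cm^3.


Convert: m = 3.838 mg = 3.8380e-06 kg, A = 9.5 cm^2 = 9.5000e-04 m^2, rho = 8.9 g/cm^3 = 8900 kg/m^3
t = m / (A * rho)
t = 3.8380e-06 / (9.5000e-04 * 8900)
t = 4.5393e-07 m = 453.9 nm

453.9


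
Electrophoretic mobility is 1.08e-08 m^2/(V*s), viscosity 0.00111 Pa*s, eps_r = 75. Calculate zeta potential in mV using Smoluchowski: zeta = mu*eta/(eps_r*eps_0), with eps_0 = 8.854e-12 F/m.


Smoluchowski equation: zeta = mu * eta / (eps_r * eps_0)
zeta = 1.08e-08 * 0.00111 / (75 * 8.854e-12)
zeta = 0.018053 V = 18.05 mV

18.05


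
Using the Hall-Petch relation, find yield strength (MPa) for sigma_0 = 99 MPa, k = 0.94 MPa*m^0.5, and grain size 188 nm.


d = 188 nm = 1.88e-07 m
sqrt(d) = 0.0004335897
Hall-Petch contribution = k / sqrt(d) = 0.94 / 0.0004335897 = 2167.9 MPa
sigma = sigma_0 + k/sqrt(d) = 99 + 2167.9 = 2266.9 MPa

2266.9


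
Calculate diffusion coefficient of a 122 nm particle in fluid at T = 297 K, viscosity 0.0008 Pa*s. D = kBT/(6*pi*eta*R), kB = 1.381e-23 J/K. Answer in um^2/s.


Radius R = 122/2 = 61 nm = 6.1e-08 m
D = kB*T / (6*pi*eta*R)
D = 1.381e-23 * 297 / (6 * pi * 0.0008 * 6.1e-08)
D = 4.45891e-12 m^2/s = 4.459 um^2/s

4.459


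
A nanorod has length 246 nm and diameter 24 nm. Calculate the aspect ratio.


Aspect ratio AR = length / diameter
AR = 246 / 24
AR = 10.25

10.25


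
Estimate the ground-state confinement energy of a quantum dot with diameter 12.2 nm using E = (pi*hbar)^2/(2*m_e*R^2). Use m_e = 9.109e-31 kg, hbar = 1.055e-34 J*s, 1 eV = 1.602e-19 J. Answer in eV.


Radius R = 12.2/2 = 6.1 nm = 6.1e-09 m
E = (pi * 1.055e-34)^2 / (2 * 9.109e-31 * (6.1e-09)^2)
E(J) = 1.62048e-21
E = E(J) / 1.602e-19 = 0.0101 eV

0.0101


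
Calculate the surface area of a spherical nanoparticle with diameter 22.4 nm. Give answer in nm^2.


Radius r = 22.4/2 = 11.2 nm
Surface area SA = 4 * pi * r^2
SA = 4 * pi * (11.2)^2
SA = 1576.33 nm^2

1576.33


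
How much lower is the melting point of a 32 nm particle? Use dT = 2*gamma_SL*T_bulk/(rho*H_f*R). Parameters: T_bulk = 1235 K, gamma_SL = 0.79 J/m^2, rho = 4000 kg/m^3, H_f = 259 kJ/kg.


Radius R = 32/2 = 16 nm = 1.6e-08 m
Convert H_f = 259 kJ/kg = 259000 J/kg
dT = 2 * gamma_SL * T_bulk / (rho * H_f * R)
dT = 2 * 0.79 * 1235 / (4000 * 259000 * 1.6e-08)
dT = 117.7 K

117.7


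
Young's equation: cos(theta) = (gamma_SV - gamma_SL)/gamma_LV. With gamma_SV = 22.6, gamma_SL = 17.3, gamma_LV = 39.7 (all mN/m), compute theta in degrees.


cos(theta) = (gamma_SV - gamma_SL) / gamma_LV
cos(theta) = (22.6 - 17.3) / 39.7
cos(theta) = 0.133501
theta = arccos(0.133501) = 82.33 degrees

82.33


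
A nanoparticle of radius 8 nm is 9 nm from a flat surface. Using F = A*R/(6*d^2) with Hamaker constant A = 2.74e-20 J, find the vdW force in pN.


Convert to SI: R = 8 nm = 8e-09 m, d = 9 nm = 9e-09 m
F = A * R / (6 * d^2)
F = 2.74e-20 * 8e-09 / (6 * (9e-09)^2)
F = 4.51029e-13 N = 0.451 pN

0.451


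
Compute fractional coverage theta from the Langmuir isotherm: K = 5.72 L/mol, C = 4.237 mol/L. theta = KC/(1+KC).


Langmuir isotherm: theta = K*C / (1 + K*C)
K*C = 5.72 * 4.237 = 24.23564
theta = 24.23564 / (1 + 24.23564) = 24.23564 / 25.23564
theta = 0.9604

0.9604


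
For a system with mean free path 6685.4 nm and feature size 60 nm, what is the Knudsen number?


Knudsen number Kn = lambda / L
Kn = 6685.4 / 60
Kn = 111.4233

111.4233


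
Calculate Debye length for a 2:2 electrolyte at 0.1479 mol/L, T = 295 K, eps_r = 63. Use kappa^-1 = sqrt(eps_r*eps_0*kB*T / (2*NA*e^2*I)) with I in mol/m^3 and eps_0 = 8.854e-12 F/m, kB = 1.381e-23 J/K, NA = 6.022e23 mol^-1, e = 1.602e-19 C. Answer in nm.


Ionic strength I = 0.1479 * 2^2 * 1000 = 591.6 mol/m^3
kappa^-1 = sqrt(63 * 8.854e-12 * 1.381e-23 * 295 / (2 * 6.022e23 * (1.602e-19)^2 * 591.6))
kappa^-1 = 0.353 nm

0.353


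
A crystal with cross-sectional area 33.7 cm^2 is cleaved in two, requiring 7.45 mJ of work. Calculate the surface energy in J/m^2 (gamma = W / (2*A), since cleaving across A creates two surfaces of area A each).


Convert: A = 33.7 cm^2 = 0.00337 m^2, W = 7.45 mJ = 0.00745 J
Cleaving exposes two faces of area A, so total new surface = 2*A and gamma = W / (2*A)
gamma = 0.00745 / (2 * 0.00337)
gamma = 1.105 J/m^2

1.105


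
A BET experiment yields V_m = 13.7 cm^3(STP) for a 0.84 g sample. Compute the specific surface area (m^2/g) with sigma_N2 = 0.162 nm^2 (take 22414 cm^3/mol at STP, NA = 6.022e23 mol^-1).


Number of moles in monolayer = V_m / 22414 = 13.7 / 22414 = 0.00061123
Number of molecules = moles * NA = 0.00061123 * 6.022e23
SA = molecules * sigma / mass
SA = (13.7 / 22414) * 6.022e23 * 0.162e-18 / 0.84
SA = 71.0 m^2/g

71.0


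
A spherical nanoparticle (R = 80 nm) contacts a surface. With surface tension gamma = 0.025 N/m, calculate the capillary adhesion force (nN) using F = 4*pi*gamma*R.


Convert radius: R = 80 nm = 8e-08 m
F = 4 * pi * gamma * R
F = 4 * pi * 0.025 * 8e-08
F = 2.51327e-08 N = 25.1327 nN

25.1327


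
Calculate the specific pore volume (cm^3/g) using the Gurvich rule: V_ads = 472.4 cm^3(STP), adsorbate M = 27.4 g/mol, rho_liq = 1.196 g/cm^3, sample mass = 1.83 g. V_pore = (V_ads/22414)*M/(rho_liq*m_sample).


Moles adsorbed n = V_ads / 22414 = 472.4 / 22414 = 2.107611e-02 mol
Liquid volume V_liq = n * M / rho_liq = 2.107611e-02 * 27.4 / 1.196 = 0.48285 cm^3
Specific pore volume V_pore = V_liq / m_sample = 0.48285 / 1.83
V_pore = 0.2639 cm^3/g

0.2639


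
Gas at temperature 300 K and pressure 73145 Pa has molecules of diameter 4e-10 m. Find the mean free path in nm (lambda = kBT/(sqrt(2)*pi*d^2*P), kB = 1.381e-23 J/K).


Mean free path: lambda = kB*T / (sqrt(2) * pi * d^2 * P)
lambda = 1.381e-23 * 300 / (sqrt(2) * pi * (4e-10)^2 * 73145)
lambda = 7.96793e-08 m
lambda = 79.68 nm

79.68


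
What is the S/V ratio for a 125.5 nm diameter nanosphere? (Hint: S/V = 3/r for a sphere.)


Radius r = 125.5/2 = 62.75 nm
S/V = 3 / r = 3 / 62.75
S/V = 0.0478 nm^-1

0.0478


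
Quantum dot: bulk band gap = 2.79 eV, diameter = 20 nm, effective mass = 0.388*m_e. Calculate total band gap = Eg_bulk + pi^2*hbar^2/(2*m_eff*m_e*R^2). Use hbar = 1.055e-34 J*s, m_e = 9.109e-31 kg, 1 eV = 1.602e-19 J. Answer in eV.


Radius R = 20/2 nm = 1e-08 m
Confinement energy dE = pi^2 * hbar^2 / (2 * m_eff * m_e * R^2)
dE = pi^2 * (1.055e-34)^2 / (2 * 0.388 * 9.109e-31 * (1e-08)^2) J, divided by 1.602e-19 J/eV
dE = 0.0097 eV
Total band gap = E_g(bulk) + dE = 2.79 + 0.0097 = 2.7997 eV

2.7997


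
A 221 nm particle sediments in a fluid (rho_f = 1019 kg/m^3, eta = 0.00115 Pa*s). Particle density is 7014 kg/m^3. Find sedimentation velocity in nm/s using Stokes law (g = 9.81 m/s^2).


Radius R = 221/2 nm = 1.105e-07 m
Density difference = 7014 - 1019 = 5995 kg/m^3
v = 2 * R^2 * (rho_p - rho_f) * g / (9 * eta)
v = 2 * (1.105e-07)^2 * 5995 * 9.81 / (9 * 0.00115)
v = 1.38763e-07 m/s = 138.7626 nm/s

138.7626


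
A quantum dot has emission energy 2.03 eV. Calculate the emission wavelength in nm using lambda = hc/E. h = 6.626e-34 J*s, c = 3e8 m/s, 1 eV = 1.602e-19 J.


Convert energy: E = 2.03 eV = 2.03 * 1.602e-19 = 3.25206e-19 J
lambda = h*c / E = 6.626e-34 * 3e8 / 3.25206e-19
lambda = 6.11243e-07 m = 611.2 nm

611.2


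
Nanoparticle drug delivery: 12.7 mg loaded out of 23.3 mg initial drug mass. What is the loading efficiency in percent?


Drug loading efficiency = (drug loaded / drug initial) * 100
DLE = 12.7 / 23.3 * 100
DLE = 0.5451 * 100
DLE = 54.51%

54.51


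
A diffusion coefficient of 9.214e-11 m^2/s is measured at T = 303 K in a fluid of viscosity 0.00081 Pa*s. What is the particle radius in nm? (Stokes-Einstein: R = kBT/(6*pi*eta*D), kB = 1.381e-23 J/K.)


Stokes-Einstein: R = kB*T / (6*pi*eta*D)
R = 1.381e-23 * 303 / (6 * pi * 0.00081 * 9.214e-11)
R = 2.97442e-09 m = 2.97 nm

2.97


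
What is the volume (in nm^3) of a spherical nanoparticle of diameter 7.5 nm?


Radius r = 7.5/2 = 3.75 nm
Volume V = (4/3) * pi * r^3
V = (4/3) * pi * (3.75)^3
V = 220.89 nm^3

220.89


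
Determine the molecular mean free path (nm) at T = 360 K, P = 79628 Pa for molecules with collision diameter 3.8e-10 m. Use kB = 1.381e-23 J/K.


Mean free path: lambda = kB*T / (sqrt(2) * pi * d^2 * P)
lambda = 1.381e-23 * 360 / (sqrt(2) * pi * (3.8e-10)^2 * 79628)
lambda = 9.73192e-08 m
lambda = 97.32 nm

97.32


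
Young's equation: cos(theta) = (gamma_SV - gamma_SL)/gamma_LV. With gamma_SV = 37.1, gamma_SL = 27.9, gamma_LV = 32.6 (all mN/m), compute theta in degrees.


cos(theta) = (gamma_SV - gamma_SL) / gamma_LV
cos(theta) = (37.1 - 27.9) / 32.6
cos(theta) = 0.282209
theta = arccos(0.282209) = 73.61 degrees

73.61


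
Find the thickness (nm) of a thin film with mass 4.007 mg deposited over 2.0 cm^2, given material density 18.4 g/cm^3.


Convert: m = 4.007 mg = 4.0070e-06 kg, A = 2.0 cm^2 = 2.0000e-04 m^2, rho = 18.4 g/cm^3 = 18400 kg/m^3
t = m / (A * rho)
t = 4.0070e-06 / (2.0000e-04 * 18400)
t = 1.0889e-06 m = 1088.9 nm

1088.9


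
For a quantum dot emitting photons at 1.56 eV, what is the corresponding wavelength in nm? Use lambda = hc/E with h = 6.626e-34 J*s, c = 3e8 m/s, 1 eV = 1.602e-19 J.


Convert energy: E = 1.56 eV = 1.56 * 1.602e-19 = 2.49912e-19 J
lambda = h*c / E = 6.626e-34 * 3e8 / 2.49912e-19
lambda = 7.954e-07 m = 795.4 nm

795.4


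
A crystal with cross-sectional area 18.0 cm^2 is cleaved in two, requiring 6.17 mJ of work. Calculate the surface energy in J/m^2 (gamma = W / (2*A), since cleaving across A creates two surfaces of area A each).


Convert: A = 18.0 cm^2 = 0.0018 m^2, W = 6.17 mJ = 0.00617 J
Cleaving exposes two faces of area A, so total new surface = 2*A and gamma = W / (2*A)
gamma = 0.00617 / (2 * 0.0018)
gamma = 1.714 J/m^2

1.714


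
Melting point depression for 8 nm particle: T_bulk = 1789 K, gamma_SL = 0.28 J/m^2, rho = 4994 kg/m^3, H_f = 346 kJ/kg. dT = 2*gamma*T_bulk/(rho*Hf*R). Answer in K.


Radius R = 8/2 = 4 nm = 4e-09 m
Convert H_f = 346 kJ/kg = 346000 J/kg
dT = 2 * gamma_SL * T_bulk / (rho * H_f * R)
dT = 2 * 0.28 * 1789 / (4994 * 346000 * 4e-09)
dT = 144.9 K

144.9


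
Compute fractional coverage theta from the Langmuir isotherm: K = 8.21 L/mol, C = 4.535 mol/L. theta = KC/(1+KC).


Langmuir isotherm: theta = K*C / (1 + K*C)
K*C = 8.21 * 4.535 = 37.23235
theta = 37.23235 / (1 + 37.23235) = 37.23235 / 38.23235
theta = 0.9738

0.9738


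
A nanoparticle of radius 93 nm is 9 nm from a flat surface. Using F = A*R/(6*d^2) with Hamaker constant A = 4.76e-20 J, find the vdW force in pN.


Convert to SI: R = 93 nm = 9.3e-08 m, d = 9 nm = 9e-09 m
F = A * R / (6 * d^2)
F = 4.76e-20 * 9.3e-08 / (6 * (9e-09)^2)
F = 9.10864e-12 N = 9.109 pN

9.109


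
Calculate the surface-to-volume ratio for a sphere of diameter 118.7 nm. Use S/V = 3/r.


Radius r = 118.7/2 = 59.35 nm
S/V = 3 / r = 3 / 59.35
S/V = 0.0505 nm^-1

0.0505


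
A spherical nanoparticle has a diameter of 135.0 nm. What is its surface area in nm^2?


Radius r = 135.0/2 = 67.5 nm
Surface area SA = 4 * pi * r^2
SA = 4 * pi * (67.5)^2
SA = 57255.53 nm^2

57255.53


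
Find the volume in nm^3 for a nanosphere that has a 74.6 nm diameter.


Radius r = 74.6/2 = 37.3 nm
Volume V = (4/3) * pi * r^3
V = (4/3) * pi * (37.3)^3
V = 217377.76 nm^3

217377.76


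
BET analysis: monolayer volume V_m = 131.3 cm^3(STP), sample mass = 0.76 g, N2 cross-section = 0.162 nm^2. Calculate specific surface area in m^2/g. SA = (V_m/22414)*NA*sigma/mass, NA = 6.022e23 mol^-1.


Number of moles in monolayer = V_m / 22414 = 131.3 / 22414 = 0.00585795
Number of molecules = moles * NA = 0.00585795 * 6.022e23
SA = molecules * sigma / mass
SA = (131.3 / 22414) * 6.022e23 * 0.162e-18 / 0.76
SA = 751.9 m^2/g

751.9


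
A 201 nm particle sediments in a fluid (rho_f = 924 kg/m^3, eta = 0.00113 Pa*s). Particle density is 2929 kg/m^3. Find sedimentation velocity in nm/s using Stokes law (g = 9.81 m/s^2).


Radius R = 201/2 nm = 1.005e-07 m
Density difference = 2929 - 924 = 2005 kg/m^3
v = 2 * R^2 * (rho_p - rho_f) * g / (9 * eta)
v = 2 * (1.005e-07)^2 * 2005 * 9.81 / (9 * 0.00113)
v = 3.90683e-08 m/s = 39.0683 nm/s

39.0683


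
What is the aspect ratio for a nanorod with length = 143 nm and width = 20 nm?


Aspect ratio AR = length / diameter
AR = 143 / 20
AR = 7.15

7.15


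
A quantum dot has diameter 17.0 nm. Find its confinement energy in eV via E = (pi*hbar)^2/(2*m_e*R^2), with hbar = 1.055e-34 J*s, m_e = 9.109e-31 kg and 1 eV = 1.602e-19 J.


Radius R = 17.0/2 = 8.5 nm = 8.5e-09 m
E = (pi * 1.055e-34)^2 / (2 * 9.109e-31 * (8.5e-09)^2)
E(J) = 8.34576e-22
E = E(J) / 1.602e-19 = 0.0052 eV

0.0052


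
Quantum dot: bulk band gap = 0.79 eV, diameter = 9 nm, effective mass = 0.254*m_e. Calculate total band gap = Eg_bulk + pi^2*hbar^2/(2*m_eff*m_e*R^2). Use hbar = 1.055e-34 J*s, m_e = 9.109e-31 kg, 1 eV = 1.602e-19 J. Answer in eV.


Radius R = 9/2 nm = 4.5e-09 m
Confinement energy dE = pi^2 * hbar^2 / (2 * m_eff * m_e * R^2)
dE = pi^2 * (1.055e-34)^2 / (2 * 0.254 * 9.109e-31 * (4.5e-09)^2) J, divided by 1.602e-19 J/eV
dE = 0.0732 eV
Total band gap = E_g(bulk) + dE = 0.79 + 0.0732 = 0.8632 eV

0.8632


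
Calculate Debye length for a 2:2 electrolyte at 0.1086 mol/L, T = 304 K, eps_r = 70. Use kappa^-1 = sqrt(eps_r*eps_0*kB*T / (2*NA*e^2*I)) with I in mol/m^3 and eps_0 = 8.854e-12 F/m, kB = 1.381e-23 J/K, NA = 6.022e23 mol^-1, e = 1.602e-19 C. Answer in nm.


Ionic strength I = 0.1086 * 2^2 * 1000 = 434.4 mol/m^3
kappa^-1 = sqrt(70 * 8.854e-12 * 1.381e-23 * 304 / (2 * 6.022e23 * (1.602e-19)^2 * 434.4))
kappa^-1 = 0.44 nm

0.44


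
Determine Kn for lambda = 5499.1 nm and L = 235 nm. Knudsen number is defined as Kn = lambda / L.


Knudsen number Kn = lambda / L
Kn = 5499.1 / 235
Kn = 23.4004

23.4004


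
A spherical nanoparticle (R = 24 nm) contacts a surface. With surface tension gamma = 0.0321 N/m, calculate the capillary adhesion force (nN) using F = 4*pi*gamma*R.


Convert radius: R = 24 nm = 2.4e-08 m
F = 4 * pi * gamma * R
F = 4 * pi * 0.0321 * 2.4e-08
F = 9.68113e-09 N = 9.6811 nN

9.6811


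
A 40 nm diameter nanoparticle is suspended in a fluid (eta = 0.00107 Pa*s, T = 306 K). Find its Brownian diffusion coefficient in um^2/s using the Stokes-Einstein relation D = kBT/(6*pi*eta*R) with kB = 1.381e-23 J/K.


Radius R = 40/2 = 20 nm = 2e-08 m
D = kB*T / (6*pi*eta*R)
D = 1.381e-23 * 306 / (6 * pi * 0.00107 * 2e-08)
D = 1.04761e-11 m^2/s = 10.476 um^2/s

10.476


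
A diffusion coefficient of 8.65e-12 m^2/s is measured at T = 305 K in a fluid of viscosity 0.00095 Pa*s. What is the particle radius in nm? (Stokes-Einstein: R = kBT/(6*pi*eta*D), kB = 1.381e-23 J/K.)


Stokes-Einstein: R = kB*T / (6*pi*eta*D)
R = 1.381e-23 * 305 / (6 * pi * 0.00095 * 8.65e-12)
R = 2.71927e-08 m = 27.19 nm

27.19


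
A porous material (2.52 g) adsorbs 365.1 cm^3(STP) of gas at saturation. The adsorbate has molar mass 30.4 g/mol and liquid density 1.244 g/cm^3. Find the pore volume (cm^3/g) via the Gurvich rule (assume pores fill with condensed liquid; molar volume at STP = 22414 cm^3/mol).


Moles adsorbed n = V_ads / 22414 = 365.1 / 22414 = 1.628893e-02 mol
Liquid volume V_liq = n * M / rho_liq = 1.628893e-02 * 30.4 / 1.244 = 0.39806 cm^3
Specific pore volume V_pore = V_liq / m_sample = 0.39806 / 2.52
V_pore = 0.158 cm^3/g

0.158


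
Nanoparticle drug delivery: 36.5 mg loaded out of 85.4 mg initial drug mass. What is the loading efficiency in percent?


Drug loading efficiency = (drug loaded / drug initial) * 100
DLE = 36.5 / 85.4 * 100
DLE = 0.4274 * 100
DLE = 42.74%

42.74


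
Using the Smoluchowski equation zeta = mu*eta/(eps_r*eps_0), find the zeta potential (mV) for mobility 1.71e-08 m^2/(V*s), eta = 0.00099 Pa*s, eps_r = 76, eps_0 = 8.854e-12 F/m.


Smoluchowski equation: zeta = mu * eta / (eps_r * eps_0)
zeta = 1.71e-08 * 0.00099 / (76 * 8.854e-12)
zeta = 0.025158 V = 25.16 mV

25.16


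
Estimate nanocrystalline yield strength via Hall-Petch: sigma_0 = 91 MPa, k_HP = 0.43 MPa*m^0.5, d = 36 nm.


d = 36 nm = 3.6e-08 m
sqrt(d) = 0.0001897367
Hall-Petch contribution = k / sqrt(d) = 0.43 / 0.0001897367 = 2266.3 MPa
sigma = sigma_0 + k/sqrt(d) = 91 + 2266.3 = 2357.3 MPa

2357.3


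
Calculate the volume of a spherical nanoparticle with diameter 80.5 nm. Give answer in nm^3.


Radius r = 80.5/2 = 40.25 nm
Volume V = (4/3) * pi * r^3
V = (4/3) * pi * (40.25)^3
V = 273140.6 nm^3

273140.6


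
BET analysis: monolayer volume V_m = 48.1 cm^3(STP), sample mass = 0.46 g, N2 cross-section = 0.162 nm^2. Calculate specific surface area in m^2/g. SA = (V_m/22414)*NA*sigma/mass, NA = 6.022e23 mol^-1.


Number of moles in monolayer = V_m / 22414 = 48.1 / 22414 = 0.00214598
Number of molecules = moles * NA = 0.00214598 * 6.022e23
SA = molecules * sigma / mass
SA = (48.1 / 22414) * 6.022e23 * 0.162e-18 / 0.46
SA = 455.1 m^2/g

455.1


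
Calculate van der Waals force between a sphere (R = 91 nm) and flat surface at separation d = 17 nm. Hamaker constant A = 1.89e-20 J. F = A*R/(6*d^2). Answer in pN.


Convert to SI: R = 91 nm = 9.1e-08 m, d = 17 nm = 1.7e-08 m
F = A * R / (6 * d^2)
F = 1.89e-20 * 9.1e-08 / (6 * (1.7e-08)^2)
F = 9.91869e-13 N = 0.992 pN

0.992


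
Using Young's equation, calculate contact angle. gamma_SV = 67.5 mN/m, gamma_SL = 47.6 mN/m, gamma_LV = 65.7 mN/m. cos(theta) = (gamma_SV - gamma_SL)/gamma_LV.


cos(theta) = (gamma_SV - gamma_SL) / gamma_LV
cos(theta) = (67.5 - 47.6) / 65.7
cos(theta) = 0.302892
theta = arccos(0.302892) = 72.37 degrees

72.37
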